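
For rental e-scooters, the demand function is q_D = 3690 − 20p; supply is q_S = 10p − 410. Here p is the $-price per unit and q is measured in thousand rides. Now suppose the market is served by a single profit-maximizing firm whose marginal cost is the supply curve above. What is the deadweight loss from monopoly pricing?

In inverse form: demand p = 184.5 − 0.05q, supply p = 41 + 0.1q.
Competitive equilibrium: 184.5 − 0.05q = 41 + 0.1q → q* = 956.6667, p* = 136.6667.
Marginal revenue: MR = 184.5 − 0.1q. Set MR = MC: 184.5 − 0.1q = 41 + 0.1q → q_m = 717.5.
Price p_m = 184.5 − 0.05·717.5 = 148.625; MC(q_m) = 41 + 0.1·717.5 = 112.75.
Competitive q* = 956.6667, so Δq = 239.1667; wedge = 148.625 − 112.75 = 35.875.
DWL = ½ × 239.1667 × 35.875 = $4290.05 thousand.

$4290.05 thousand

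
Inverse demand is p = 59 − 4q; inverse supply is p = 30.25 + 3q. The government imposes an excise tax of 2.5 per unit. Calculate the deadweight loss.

Competitive equilibrium: 59 − 4q = 30.25 + 3q → q* = 4.1071, p* = 42.5714.
With the tax, the buyer price exceeds the seller price by 2.5: (59 − 4q) − (30.25 + 3q) = 2.5 → q' = 3.75.
Δq = 4.1071 − 3.75 = 0.3571; the wedge equals the tax, 2.5.
Welfare loss = ½ × 0.3571 × 2.5 = 0.45.

0.45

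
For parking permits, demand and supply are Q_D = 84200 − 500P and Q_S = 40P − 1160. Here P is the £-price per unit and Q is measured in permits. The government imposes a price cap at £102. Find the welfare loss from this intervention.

£67916.92

In inverse form: demand P = 168.4 − 0.002Q, supply P = 29 + 0.025Q.
Competitive equilibrium: 168.4 − 0.002Q = 29 + 0.025Q → Q* = 5162.963, P* = 158.0741.
At the ceiling P = 102, quantity supplied = (102 − 29)/0.025 = 2920.
Willingness to pay at Q' = 2920: 168.4 − 0.002·2920 = 162.56.
ΔQ = 5162.963 − 2920 = 2242.963; wedge = 162.56 − 102 = 60.56.
Deadweight loss = ½ × 2242.963 × 60.56 = £67916.92.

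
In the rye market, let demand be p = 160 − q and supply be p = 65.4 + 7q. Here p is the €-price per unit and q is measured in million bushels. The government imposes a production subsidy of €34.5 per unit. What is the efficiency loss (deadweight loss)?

Competitive equilibrium: 160 − q = 65.4 + 7q → q* = 11.825, p* = 148.175.
The subsidy lowers effective supply by 34.5: p = 30.9 + 7q.
New quantity: 160 − q = 30.9 + 7q → q' = 16.1375.
Overproduction Δq = 16.1375 − 11.825 = 4.3125; wedge = subsidy = 34.5.
Deadweight loss = ½ × 4.3125 × 34.5 = €74.39 million.

€74.39 million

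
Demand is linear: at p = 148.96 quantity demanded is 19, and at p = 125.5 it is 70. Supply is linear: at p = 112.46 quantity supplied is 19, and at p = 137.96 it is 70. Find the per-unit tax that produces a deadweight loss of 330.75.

25.2

Demand slope = (125.5 − 148.96)/(70 − 19) = −0.46, so p = 157.7 − 0.46q.
Supply slope = (137.96 − 112.46)/(70 − 19) = 0.5, so p = 102.96 + 0.5q.
Competitive equilibrium: 157.7 − 0.46q = 102.96 + 0.5q → q* = 57.0208, p* = 131.4704.
A tax t gives Δq = t/0.96 and wedge t, so DWL = t²/1.92.
t²/1.92 = 330.75 → t² = 635.04 → t = 25.2.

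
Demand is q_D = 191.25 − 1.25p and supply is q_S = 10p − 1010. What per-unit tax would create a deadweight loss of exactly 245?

21

In inverse form: demand p = 153 − 0.8q, supply p = 101 + 0.1q.
Competitive equilibrium: 153 − 0.8q = 101 + 0.1q → q* = 57.7778, p* = 106.7778.
A tax t gives Δq = t/0.9 and wedge t, so DWL = t²/1.8.
t²/1.8 = 245 → t² = 441 → t = 21.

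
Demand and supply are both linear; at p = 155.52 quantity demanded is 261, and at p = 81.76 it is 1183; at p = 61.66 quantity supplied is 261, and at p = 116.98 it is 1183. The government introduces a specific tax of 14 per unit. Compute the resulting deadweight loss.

Demand slope = (81.76 − 155.52)/(1183 − 261) = −0.08, so p = 176.4 − 0.08q.
Supply slope = (116.98 − 61.66)/(1183 − 261) = 0.06, so p = 46 + 0.06q.
Competitive equilibrium: 176.4 − 0.08q = 46 + 0.06q → q* = 931.4286, p* = 101.8857.
With the tax, the buyer price exceeds the seller price by 14: (176.4 − 0.08q) − (46 + 0.06q) = 14 → q' = 831.4286.
Δq = 931.4286 − 831.4286 = 100; the wedge equals the tax, 14.
Welfare loss = ½ × 100 × 14 = 700.

700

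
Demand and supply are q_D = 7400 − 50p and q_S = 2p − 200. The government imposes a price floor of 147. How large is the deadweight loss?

In inverse form: demand p = 148 − 0.02q, supply p = 100 + 0.5q.
Competitive equilibrium: 148 − 0.02q = 100 + 0.5q → q* = 92.3077, p* = 146.1538.
At the floor p = 147, quantity demanded = (148 − 147)/0.02 = 50.
Sellers' marginal cost at q' = 50: 100 + 0.5·50 = 125.
Δq = 92.3077 − 50 = 42.3077; wedge = 147 − 125 = 22.
Welfare loss = ½ × 42.3077 × 22 = 465.38.

465.38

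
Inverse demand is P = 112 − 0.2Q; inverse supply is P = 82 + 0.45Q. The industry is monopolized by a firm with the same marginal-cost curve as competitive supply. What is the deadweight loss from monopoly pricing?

38.33

Competitive equilibrium: 112 − 0.2Q = 82 + 0.45Q → Q* = 46.1538, P* = 102.7692.
Marginal revenue: MR = 112 − 0.4Q. Set MR = MC: 112 − 0.4Q = 82 + 0.45Q → Q_m = 35.2941.
Price P_m = 112 − 0.2·35.2941 = 104.9412; MC(Q_m) = 82 + 0.45·35.2941 = 97.8823.
Competitive Q* = 46.1538, so ΔQ = 10.8597; wedge = 104.9412 − 97.8823 = 7.0589.
DWL = ½ × 10.8597 × 7.0589 = 38.33.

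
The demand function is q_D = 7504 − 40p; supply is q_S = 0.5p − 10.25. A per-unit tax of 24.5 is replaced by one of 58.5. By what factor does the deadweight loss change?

5.701

In inverse form: demand p = 187.6 − 0.025q, supply p = 20.5 + 2q.
Competitive equilibrium: 187.6 − 0.025q = 20.5 + 2q → q* = 82.5185, p* = 185.537.
For a per-unit tax t: Δq = t/2.025, so DWL = ½·t·(t/2.025) = t²/4.05.
At t = 24.5: DWL = 148.210. At t = 58.5: DWL = 845.
Ratio = (58.5/24.5)² = 5.701.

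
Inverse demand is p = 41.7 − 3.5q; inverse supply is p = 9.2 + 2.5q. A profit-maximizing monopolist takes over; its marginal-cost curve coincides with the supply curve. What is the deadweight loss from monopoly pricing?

11.95

Competitive equilibrium: 41.7 − 3.5q = 9.2 + 2.5q → q* = 5.4167, p* = 22.7417.
Marginal revenue: MR = 41.7 − 7q. Set MR = MC: 41.7 − 7q = 9.2 + 2.5q → q_m = 3.4211.
Price p_m = 41.7 − 3.5·3.4211 = 29.7262; MC(q_m) = 9.2 + 2.5·3.4211 = 17.7528.
Competitive q* = 5.4167, so Δq = 1.9956; wedge = 29.7262 − 17.7528 = 11.9734.
Deadweight loss = ½ × 1.9956 × 11.9734 = 11.95.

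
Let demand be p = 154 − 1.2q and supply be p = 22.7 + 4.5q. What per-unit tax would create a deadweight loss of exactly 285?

57

Competitive equilibrium: 154 − 1.2q = 22.7 + 4.5q → q* = 23.0351, p* = 126.3579.
A tax t gives Δq = t/5.7 and wedge t, so DWL = t²/11.4.
t²/11.4 = 285 → t² = 3249 → t = 57.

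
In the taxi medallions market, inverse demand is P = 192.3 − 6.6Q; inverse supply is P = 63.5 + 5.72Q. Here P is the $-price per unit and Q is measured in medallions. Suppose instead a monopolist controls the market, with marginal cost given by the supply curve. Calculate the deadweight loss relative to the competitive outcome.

$81.93

Competitive equilibrium: 192.3 − 6.6Q = 63.5 + 5.72Q → Q* = 10.4545, P* = 123.3.
Marginal revenue: MR = 192.3 − 13.2Q. Set MR = MC: 192.3 − 13.2Q = 63.5 + 5.72Q → Q_m = 6.8076.
Price P_m = 192.3 − 6.6·6.8076 = 147.3698; MC(Q_m) = 63.5 + 5.72·6.8076 = 102.4395.
Competitive Q* = 10.4545, so ΔQ = 3.6469; wedge = 147.3698 − 102.4395 = 44.9303.
DWL = ½ × 3.6469 × 44.9303 = $81.93.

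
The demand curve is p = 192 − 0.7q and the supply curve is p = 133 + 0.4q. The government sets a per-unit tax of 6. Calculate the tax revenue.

Competitive equilibrium: 192 − 0.7q = 133 + 0.4q → q* = 53.6364, p* = 154.4545.
With the tax, the buyer price exceeds the seller price by 6: (192 − 0.7q) − (133 + 0.4q) = 6 → q' = 48.1818.
Tax revenue = 6 × 48.1818 = 289.09.

289.09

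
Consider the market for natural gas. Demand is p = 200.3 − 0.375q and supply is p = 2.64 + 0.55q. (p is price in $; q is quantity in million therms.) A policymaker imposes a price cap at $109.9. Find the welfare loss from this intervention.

Competitive equilibrium: 200.3 − 0.375q = 2.64 + 0.55q → q* = 213.6865, p* = 120.1676.
At the ceiling p = 109.9, quantity supplied = (109.9 − 2.64)/0.55 = 195.0182.
Willingness to pay at q' = 195.0182: 200.3 − 0.375·195.0182 = 127.1682.
Δq = 213.6865 − 195.0182 = 18.6683; wedge = 127.1682 − 109.9 = 17.2682.
Welfare loss = ½ × 18.6683 × 17.2682 = $161.18 million.

$161.18 million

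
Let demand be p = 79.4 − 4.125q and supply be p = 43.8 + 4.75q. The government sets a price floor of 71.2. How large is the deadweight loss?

Competitive equilibrium: 79.4 − 4.125q = 43.8 + 4.75q → q* = 4.0113, p* = 62.8535.
At the floor p = 71.2, quantity demanded = (79.4 − 71.2)/4.125 = 1.9879.
Sellers' marginal cost at q' = 1.9879: 43.8 + 4.75·1.9879 = 53.2425.
Δq = 4.0113 − 1.9879 = 2.0234; wedge = 71.2 − 53.2425 = 17.9575.
Deadweight loss = ½ × 2.0234 × 17.9575 = 18.17.

18.17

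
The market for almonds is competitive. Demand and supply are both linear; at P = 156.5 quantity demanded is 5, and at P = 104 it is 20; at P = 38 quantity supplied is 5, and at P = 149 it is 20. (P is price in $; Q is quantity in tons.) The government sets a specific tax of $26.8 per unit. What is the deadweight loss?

$32.95

Demand slope = (104 − 156.5)/(20 − 5) = −3.5, so P = 174 − 3.5Q.
Supply slope = (149 − 38)/(20 − 5) = 7.4, so P = 1 + 7.4Q.
Competitive equilibrium: 174 − 3.5Q = 1 + 7.4Q → Q* = 15.8716, P* = 118.4495.
With the tax, the buyer price exceeds the seller price by 26.8: (174 − 3.5Q) − (1 + 7.4Q) = 26.8 → Q' = 13.4128.
ΔQ = 15.8716 − 13.4128 = 2.4588; the wedge equals the tax, 26.8.
Welfare loss = ½ × 2.4588 × 26.8 = $32.95.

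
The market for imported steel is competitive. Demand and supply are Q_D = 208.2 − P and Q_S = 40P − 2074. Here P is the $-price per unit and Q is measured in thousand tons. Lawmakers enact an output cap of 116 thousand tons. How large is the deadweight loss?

$684.15 thousand

In inverse form: demand P = 208.2 − Q, supply P = 51.85 + 0.025Q.
Competitive equilibrium: 208.2 − Q = 51.85 + 0.025Q → Q* = 152.5366, P* = 55.6634.
At Q = 116: demand price = 208.2 − 1·116 = 92.2; supply price = 51.85 + 0.025·116 = 54.75.
ΔQ = 152.5366 − 116 = 36.5366; wedge = 92.2 − 54.75 = 37.45.
Welfare loss = ½ × 36.5366 × 37.45 = $684.15 thousand.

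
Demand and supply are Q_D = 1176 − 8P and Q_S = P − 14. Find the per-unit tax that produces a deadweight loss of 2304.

In inverse form: demand P = 147 − 0.125Q, supply P = 14 + Q.
Competitive equilibrium: 147 − 0.125Q = 14 + Q → Q* = 118.2222, P* = 132.2222.
A tax t gives ΔQ = t/1.125 and wedge t, so DWL = t²/2.25.
t²/2.25 = 2304 → t² = 5184 → t = 72.

72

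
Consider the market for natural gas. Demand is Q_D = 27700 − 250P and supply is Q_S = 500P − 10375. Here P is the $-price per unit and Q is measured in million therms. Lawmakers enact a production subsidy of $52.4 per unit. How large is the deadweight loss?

In inverse form: demand P = 110.8 − 0.004Q, supply P = 20.75 + 0.002Q.
Competitive equilibrium: 110.8 − 0.004Q = 20.75 + 0.002Q → Q* = 15008.33333, P* = 50.76667.
The subsidy lowers effective supply by 52.4: P = 0.002Q − 31.65.
New quantity: 110.8 − 0.004Q = 0.002Q − 31.65 → Q' = 23741.66667.
Overproduction ΔQ = 23741.66667 − 15008.33333 = 8733.33334; wedge = subsidy = 52.4.
The triangle = ½ × 8733.33334 × 52.4 = $228813.33 million.

$228813.33 million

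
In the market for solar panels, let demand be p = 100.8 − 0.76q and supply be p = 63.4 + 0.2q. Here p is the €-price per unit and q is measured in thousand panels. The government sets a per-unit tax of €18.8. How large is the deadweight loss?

€184.08 thousand

Competitive equilibrium: 100.8 − 0.76q = 63.4 + 0.2q → q* = 38.9583, p* = 71.1917.
With the tax, the buyer price exceeds the seller price by 18.8: (100.8 − 0.76q) − (63.4 + 0.2q) = 18.8 → q' = 19.375.
Δq = 38.9583 − 19.375 = 19.5833; the wedge equals the tax, 18.8.
Deadweight loss = ½ × 19.5833 × 18.8 = €184.08 thousand.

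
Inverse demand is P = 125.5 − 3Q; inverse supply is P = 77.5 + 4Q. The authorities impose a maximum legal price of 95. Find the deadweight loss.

21.56

Competitive equilibrium: 125.5 − 3Q = 77.5 + 4Q → Q* = 6.8571, P* = 104.9286.
At the ceiling P = 95, quantity supplied = (95 − 77.5)/4 = 4.375.
Willingness to pay at Q' = 4.375: 125.5 − 3·4.375 = 112.375.
ΔQ = 6.8571 − 4.375 = 2.4821; wedge = 112.375 − 95 = 17.375.
The triangle = ½ × 2.4821 × 17.375 = 21.56.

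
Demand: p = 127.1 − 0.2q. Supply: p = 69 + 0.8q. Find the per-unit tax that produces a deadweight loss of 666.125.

36.5

Competitive equilibrium: 127.1 − 0.2q = 69 + 0.8q → q* = 58.1, p* = 115.48.
A tax t gives Δq = t/1 and wedge t, so DWL = t²/2.
t²/2 = 666.125 → t² = 1332.25 → t = 36.5.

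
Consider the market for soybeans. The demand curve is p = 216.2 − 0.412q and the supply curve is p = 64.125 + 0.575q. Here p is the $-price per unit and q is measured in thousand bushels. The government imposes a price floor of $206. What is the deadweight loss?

Competitive equilibrium: 216.2 − 0.412q = 64.125 + 0.575q → q* = 154.078, p* = 152.7199.
At the floor p = 206, quantity demanded = (216.2 − 206)/0.412 = 24.7573.
Sellers' marginal cost at q' = 24.7573: 64.125 + 0.575·24.7573 = 78.3604.
Δq = 154.078 − 24.7573 = 129.3207; wedge = 206 − 78.3604 = 127.6396.
Welfare loss = ½ × 129.3207 × 127.6396 = $8253.22 thousand.

$8253.22 thousand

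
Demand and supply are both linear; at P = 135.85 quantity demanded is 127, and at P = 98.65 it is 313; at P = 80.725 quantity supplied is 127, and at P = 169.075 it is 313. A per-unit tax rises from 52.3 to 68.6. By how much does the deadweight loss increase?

1459.76

Demand slope = (98.65 − 135.85)/(313 − 127) = −0.2, so P = 161.25 − 0.2Q.
Supply slope = (169.075 − 80.725)/(313 − 127) = 0.475, so P = 20.4 + 0.475Q.
Competitive equilibrium: 161.25 − 0.2Q = 20.4 + 0.475Q → Q* = 208.6667, P* = 119.5167.
For a per-unit tax t: ΔQ = t/0.675, so DWL = ½·t·(t/0.675) = t²/1.35.
At t = 52.3: DWL = 2026.141. At t = 68.6: DWL = 3485.896.
Increase = 3485.896 − 2026.141 = 1459.76.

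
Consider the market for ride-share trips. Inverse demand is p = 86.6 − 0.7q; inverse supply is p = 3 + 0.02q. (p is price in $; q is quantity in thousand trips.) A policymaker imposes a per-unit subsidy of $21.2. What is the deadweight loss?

Competitive equilibrium: 86.6 − 0.7q = 3 + 0.02q → q* = 116.1111, p* = 5.3222.
The subsidy lowers effective supply by 21.2: p = 0.02q − 18.2.
New quantity: 86.6 − 0.7q = 0.02q − 18.2 → q' = 145.5556.
Overproduction Δq = 145.5556 − 116.1111 = 29.4445; wedge = subsidy = 21.2.
The triangle = ½ × 29.4445 × 21.2 = $312.11 thousand.

$312.11 thousand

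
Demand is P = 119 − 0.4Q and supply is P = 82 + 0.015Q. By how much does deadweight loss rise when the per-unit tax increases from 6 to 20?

438.55

Competitive equilibrium: 119 − 0.4Q = 82 + 0.015Q → Q* = 89.1566, P* = 83.3373.
For a per-unit tax t: ΔQ = t/0.415, so DWL = ½·t·(t/0.415) = t²/0.83.
At t = 6: DWL = 43.3735. At t = 20: DWL = 481.9277.
Increase = 481.9277 − 43.3735 = 438.55.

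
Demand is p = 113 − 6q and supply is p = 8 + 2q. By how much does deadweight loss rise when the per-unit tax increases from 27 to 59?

172

Competitive equilibrium: 113 − 6q = 8 + 2q → q* = 13.125, p* = 34.25.
For a per-unit tax t: Δq = t/8, so DWL = ½·t·(t/8) = t²/16.
At t = 27: DWL = 45.563. At t = 59: DWL = 217.563.
Increase = 217.563 − 45.563 = 172.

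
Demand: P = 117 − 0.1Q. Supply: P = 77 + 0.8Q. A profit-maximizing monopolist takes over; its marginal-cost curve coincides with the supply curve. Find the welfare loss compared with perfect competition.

8.89

Competitive equilibrium: 117 − 0.1Q = 77 + 0.8Q → Q* = 44.4444, P* = 112.5556.
Marginal revenue: MR = 117 − 0.2Q. Set MR = MC: 117 − 0.2Q = 77 + 0.8Q → Q_m = 40.
Price P_m = 117 − 0.1·40 = 113; MC(Q_m) = 77 + 0.8·40 = 109.
Competitive Q* = 44.4444, so ΔQ = 4.4444; wedge = 113 − 109 = 4.
Welfare loss = ½ × 4.4444 × 4 = 8.89.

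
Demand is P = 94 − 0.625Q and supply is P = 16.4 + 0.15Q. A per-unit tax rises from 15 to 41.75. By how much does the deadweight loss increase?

Competitive equilibrium: 94 − 0.625Q = 16.4 + 0.15Q → Q* = 100.129, P* = 31.4194.
For a per-unit tax t: ΔQ = t/0.775, so DWL = ½·t·(t/0.775) = t²/1.55.
At t = 15: DWL = 145.161. At t = 41.75: DWL = 1124.556.
Increase = 1124.556 − 145.161 = 979.40.

979.40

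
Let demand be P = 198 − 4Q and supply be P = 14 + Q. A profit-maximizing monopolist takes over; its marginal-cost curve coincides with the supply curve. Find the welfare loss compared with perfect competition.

Competitive equilibrium: 198 − 4Q = 14 + Q → Q* = 36.8, P* = 50.8.
Marginal revenue: MR = 198 − 8Q. Set MR = MC: 198 − 8Q = 14 + Q → Q_m = 20.4444.
Price P_m = 198 − 4·20.4444 = 116.2224; MC(Q_m) = 14 + 1·20.4444 = 34.4444.
Competitive Q* = 36.8, so ΔQ = 16.3556; wedge = 116.2224 − 34.4444 = 81.778.
The triangle = ½ × 16.3556 × 81.778 = 668.76.

668.76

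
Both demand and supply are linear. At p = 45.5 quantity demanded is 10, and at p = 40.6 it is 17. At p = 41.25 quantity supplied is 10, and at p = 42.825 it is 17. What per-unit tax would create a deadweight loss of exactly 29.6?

Demand slope = (40.6 − 45.5)/(17 − 10) = −0.7, so p = 52.5 − 0.7q.
Supply slope = (42.825 − 41.25)/(17 − 10) = 0.225, so p = 39 + 0.225q.
Competitive equilibrium: 52.5 − 0.7q = 39 + 0.225q → q* = 14.5946, p* = 42.2838.
A tax t gives Δq = t/0.925 and wedge t, so DWL = t²/1.85.
t²/1.85 = 29.6 → t² = 54.76 → t = 7.4.

7.4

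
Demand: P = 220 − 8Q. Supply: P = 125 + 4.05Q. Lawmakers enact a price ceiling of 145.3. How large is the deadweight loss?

Competitive equilibrium: 220 − 8Q = 125 + 4.05Q → Q* = 7.8838, P* = 156.9295.
At the ceiling P = 145.3, quantity supplied = (145.3 − 125)/4.05 = 5.0123.
Willingness to pay at Q' = 5.0123: 220 − 8·5.0123 = 179.9016.
ΔQ = 7.8838 − 5.0123 = 2.8715; wedge = 179.9016 − 145.3 = 34.6016.
Deadweight loss = ½ × 2.8715 × 34.6016 = 49.68.

49.68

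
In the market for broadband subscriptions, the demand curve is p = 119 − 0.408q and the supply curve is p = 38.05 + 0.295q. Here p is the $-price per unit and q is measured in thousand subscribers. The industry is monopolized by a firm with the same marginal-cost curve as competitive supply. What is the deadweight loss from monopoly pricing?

Competitive equilibrium: 119 − 0.408q = 38.05 + 0.295q → q* = 115.1494, p* = 72.0191.
Marginal revenue: MR = 119 − 0.816q. Set MR = MC: 119 − 0.816q = 38.05 + 0.295q → q_m = 72.8623.
Price p_m = 119 − 0.408·72.8623 = 89.2722; MC(q_m) = 38.05 + 0.295·72.8623 = 59.5444.
Competitive q* = 115.1494, so Δq = 42.2871; wedge = 89.2722 − 59.5444 = 29.7278.
Deadweight loss = ½ × 42.2871 × 29.7278 = $628.55 thousand.

$628.55 thousand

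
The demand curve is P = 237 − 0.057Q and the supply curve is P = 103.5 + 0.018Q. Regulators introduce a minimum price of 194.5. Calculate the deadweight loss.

40123.29

Competitive equilibrium: 237 − 0.057Q = 103.5 + 0.018Q → Q* = 1780, P* = 135.54.
At the floor P = 194.5, quantity demanded = (237 − 194.5)/0.057 = 745.61404.
Sellers' marginal cost at Q' = 745.61404: 103.5 + 0.018·745.61404 = 116.92105.
ΔQ = 1780 − 745.61404 = 1034.38596; wedge = 194.5 − 116.92105 = 77.57895.
DWL = ½ × 1034.38596 × 77.57895 = 40123.29.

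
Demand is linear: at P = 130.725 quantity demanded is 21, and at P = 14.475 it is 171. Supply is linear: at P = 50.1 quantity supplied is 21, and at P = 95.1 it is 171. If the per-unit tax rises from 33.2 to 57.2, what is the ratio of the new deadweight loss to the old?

2.968

Demand slope = (14.475 − 130.725)/(171 − 21) = −0.775, so P = 147 − 0.775Q.
Supply slope = (95.1 − 50.1)/(171 − 21) = 0.3, so P = 43.8 + 0.3Q.
Competitive equilibrium: 147 − 0.775Q = 43.8 + 0.3Q → Q* = 96, P* = 72.6.
For a per-unit tax t: ΔQ = t/1.075, so DWL = ½·t·(t/1.075) = t²/2.15.
At t = 33.2: DWL = 512.670. At t = 57.2: DWL = 1521.786.
Ratio = (57.2/33.2)² = 2.968.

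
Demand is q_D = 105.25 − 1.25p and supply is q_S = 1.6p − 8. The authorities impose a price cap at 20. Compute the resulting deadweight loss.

710.53

In inverse form: demand p = 84.2 − 0.8q, supply p = 5 + 0.625q.
Competitive equilibrium: 84.2 − 0.8q = 5 + 0.625q → q* = 55.5789, p* = 39.7368.
At the ceiling p = 20, quantity supplied = (20 − 5)/0.625 = 24.
Willingness to pay at q' = 24: 84.2 − 0.8·24 = 65.
Δq = 55.5789 − 24 = 31.5789; wedge = 65 − 20 = 45.
Deadweight loss = ½ × 31.5789 × 45 = 710.53.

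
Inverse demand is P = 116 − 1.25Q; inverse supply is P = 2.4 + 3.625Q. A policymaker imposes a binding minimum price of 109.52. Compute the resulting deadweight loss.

Competitive equilibrium: 116 − 1.25Q = 2.4 + 3.625Q → Q* = 23.3026, P* = 86.8718.
At the floor P = 109.52, quantity demanded = (116 − 109.52)/1.25 = 5.184.
Sellers' marginal cost at Q' = 5.184: 2.4 + 3.625·5.184 = 21.192.
ΔQ = 23.3026 − 5.184 = 18.1186; wedge = 109.52 − 21.192 = 88.328.
Deadweight loss = ½ × 18.1186 × 88.328 = 800.19.

800.19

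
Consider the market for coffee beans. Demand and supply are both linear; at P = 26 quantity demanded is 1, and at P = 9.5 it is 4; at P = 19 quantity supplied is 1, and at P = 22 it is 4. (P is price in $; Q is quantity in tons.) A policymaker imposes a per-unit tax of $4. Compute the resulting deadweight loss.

$1.23

Demand slope = (9.5 − 26)/(4 − 1) = −5.5, so P = 31.5 − 5.5Q.
Supply slope = (22 − 19)/(4 − 1) = 1, so P = 18 + Q.
Competitive equilibrium: 31.5 − 5.5Q = 18 + Q → Q* = 2.0769, P* = 20.0769.
With the tax, the buyer price exceeds the seller price by 4: (31.5 − 5.5Q) − (18 + Q) = 4 → Q' = 1.4615.
ΔQ = 2.0769 − 1.4615 = 0.6154; the wedge equals the tax, 4.
Deadweight loss = ½ × 0.6154 × 4 = $1.23.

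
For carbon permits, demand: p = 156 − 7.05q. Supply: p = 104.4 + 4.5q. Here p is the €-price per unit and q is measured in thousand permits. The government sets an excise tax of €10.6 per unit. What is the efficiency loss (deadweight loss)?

€4.86 thousand

Competitive equilibrium: 156 − 7.05q = 104.4 + 4.5q → q* = 4.4675, p* = 124.5039.
With the tax, the buyer price exceeds the seller price by 10.6: (156 − 7.05q) − (104.4 + 4.5q) = 10.6 → q' = 3.5498.
Δq = 4.4675 − 3.5498 = 0.9177; the wedge equals the tax, 10.6.
Welfare loss = ½ × 0.9177 × 10.6 = €4.86 thousand.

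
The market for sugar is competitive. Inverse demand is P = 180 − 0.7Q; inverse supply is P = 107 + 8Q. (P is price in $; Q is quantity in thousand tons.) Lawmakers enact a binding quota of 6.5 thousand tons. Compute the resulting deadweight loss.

Competitive equilibrium: 180 − 0.7Q = 107 + 8Q → Q* = 8.3908, P* = 174.1264.
At Q = 6.5: demand price = 180 − 0.7·6.5 = 175.45; supply price = 107 + 8·6.5 = 159.
ΔQ = 8.3908 − 6.5 = 1.8908; wedge = 175.45 − 159 = 16.45.
The triangle = ½ × 1.8908 × 16.45 = $15.55 thousand.

$15.55 thousand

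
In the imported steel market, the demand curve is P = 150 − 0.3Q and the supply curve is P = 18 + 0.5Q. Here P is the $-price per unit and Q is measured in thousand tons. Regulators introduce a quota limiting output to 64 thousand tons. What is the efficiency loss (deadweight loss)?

$4080.40 thousand

Competitive equilibrium: 150 − 0.3Q = 18 + 0.5Q → Q* = 165, P* = 100.5.
At Q = 64: demand price = 150 − 0.3·64 = 130.8; supply price = 18 + 0.5·64 = 50.
ΔQ = 165 − 64 = 101; wedge = 130.8 − 50 = 80.8.
The triangle = ½ × 101 × 80.8 = $4080.40 thousand.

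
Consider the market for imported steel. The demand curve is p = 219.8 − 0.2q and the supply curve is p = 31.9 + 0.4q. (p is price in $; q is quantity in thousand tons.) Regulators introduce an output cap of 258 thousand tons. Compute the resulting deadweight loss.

Competitive equilibrium: 219.8 − 0.2q = 31.9 + 0.4q → q* = 313.1667, p* = 157.1667.
At q = 258: demand price = 219.8 − 0.2·258 = 168.2; supply price = 31.9 + 0.4·258 = 135.1.
Δq = 313.1667 − 258 = 55.1667; wedge = 168.2 − 135.1 = 33.1.
Deadweight loss = ½ × 55.1667 × 33.1 = $913.01 thousand.

$913.01 thousand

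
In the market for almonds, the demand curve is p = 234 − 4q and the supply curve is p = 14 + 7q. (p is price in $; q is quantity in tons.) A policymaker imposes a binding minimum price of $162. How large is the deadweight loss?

$22

Competitive equilibrium: 234 − 4q = 14 + 7q → q* = 20, p* = 154.
At the floor p = 162, quantity demanded = (234 − 162)/4 = 18.
Sellers' marginal cost at q' = 18: 14 + 7·18 = 140.
Δq = 20 − 18 = 2; wedge = 162 − 140 = 22.
Deadweight loss = ½ × 2 × 22 = $22.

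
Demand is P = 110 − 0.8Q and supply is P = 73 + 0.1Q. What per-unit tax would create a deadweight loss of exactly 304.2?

Competitive equilibrium: 110 − 0.8Q = 73 + 0.1Q → Q* = 41.1111, P* = 77.1111.
A tax t gives ΔQ = t/0.9 and wedge t, so DWL = t²/1.8.
t²/1.8 = 304.2 → t² = 547.56 → t = 23.4.

23.4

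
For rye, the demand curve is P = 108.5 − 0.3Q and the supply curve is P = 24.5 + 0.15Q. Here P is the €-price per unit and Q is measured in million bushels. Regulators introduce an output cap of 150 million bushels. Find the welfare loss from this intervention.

€302.50 million

Competitive equilibrium: 108.5 − 0.3Q = 24.5 + 0.15Q → Q* = 186.6667, P* = 52.5.
At Q = 150: demand price = 108.5 − 0.3·150 = 63.5; supply price = 24.5 + 0.15·150 = 47.
ΔQ = 186.6667 − 150 = 36.6667; wedge = 63.5 − 47 = 16.5.
Deadweight loss = ½ × 36.6667 × 16.5 = €302.50 million.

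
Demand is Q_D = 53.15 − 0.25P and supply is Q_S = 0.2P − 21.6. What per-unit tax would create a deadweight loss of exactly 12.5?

15

In inverse form: demand P = 212.6 − 4Q, supply P = 108 + 5Q.
Competitive equilibrium: 212.6 − 4Q = 108 + 5Q → Q* = 11.6222, P* = 166.1111.
A tax t gives ΔQ = t/9 and wedge t, so DWL = t²/18.
t²/18 = 12.5 → t² = 225 → t = 15.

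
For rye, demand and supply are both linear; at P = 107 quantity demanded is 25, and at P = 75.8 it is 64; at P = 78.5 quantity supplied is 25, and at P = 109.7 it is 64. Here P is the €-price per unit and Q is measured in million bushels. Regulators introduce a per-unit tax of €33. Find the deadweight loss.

€340.31 million

Demand slope = (75.8 − 107)/(64 − 25) = −0.8, so P = 127 − 0.8Q.
Supply slope = (109.7 − 78.5)/(64 − 25) = 0.8, so P = 58.5 + 0.8Q.
Competitive equilibrium: 127 − 0.8Q = 58.5 + 0.8Q → Q* = 42.8125, P* = 92.75.
With the tax, the buyer price exceeds the seller price by 33: (127 − 0.8Q) − (58.5 + 0.8Q) = 33 → Q' = 22.1875.
ΔQ = 42.8125 − 22.1875 = 20.625; the wedge equals the tax, 33.
Welfare loss = ½ × 20.625 × 33 = €340.31 million.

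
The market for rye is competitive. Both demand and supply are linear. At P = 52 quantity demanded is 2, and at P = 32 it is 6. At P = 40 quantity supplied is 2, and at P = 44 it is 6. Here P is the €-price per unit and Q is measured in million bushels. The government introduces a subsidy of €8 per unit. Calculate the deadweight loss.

€5.33 million

Demand slope = (32 − 52)/(6 − 2) = −5, so P = 62 − 5Q.
Supply slope = (44 − 40)/(6 − 2) = 1, so P = 38 + Q.
Competitive equilibrium: 62 − 5Q = 38 + Q → Q* = 4, P* = 42.
The subsidy lowers effective supply by 8: P = 30 + Q.
New quantity: 62 − 5Q = 30 + Q → Q' = 5.3333.
Overproduction ΔQ = 5.3333 − 4 = 1.3333; wedge = subsidy = 8.
DWL = ½ × 1.3333 × 8 = €5.33 million.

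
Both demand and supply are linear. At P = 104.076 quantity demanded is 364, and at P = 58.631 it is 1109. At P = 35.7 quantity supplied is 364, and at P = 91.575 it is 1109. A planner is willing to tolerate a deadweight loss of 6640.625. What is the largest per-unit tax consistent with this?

Demand slope = (58.631 − 104.076)/(1109 − 364) = −0.061, so P = 126.28 − 0.061Q.
Supply slope = (91.575 − 35.7)/(1109 − 364) = 0.075, so P = 8.4 + 0.075Q.
Competitive equilibrium: 126.28 − 0.061Q = 8.4 + 0.075Q → Q* = 866.7647, P* = 73.4074.
A tax t gives ΔQ = t/0.136 and wedge t, so DWL = t²/0.272.
t²/0.272 = 6640.625 → t² = 1806.25 → t = 42.5.

42.5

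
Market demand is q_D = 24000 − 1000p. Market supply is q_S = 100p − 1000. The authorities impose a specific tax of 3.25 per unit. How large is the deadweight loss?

In inverse form: demand p = 24 − 0.001q, supply p = 10 + 0.01q.
Competitive equilibrium: 24 − 0.001q = 10 + 0.01q → q* = 1272.7273, p* = 22.7273.
With the tax, the buyer price exceeds the seller price by 3.25: (24 − 0.001q) − (10 + 0.01q) = 3.25 → q' = 977.2727.
Δq = 1272.7273 − 977.2727 = 295.4546; the wedge equals the tax, 3.25.
The triangle = ½ × 295.4546 × 3.25 = 480.11.

480.11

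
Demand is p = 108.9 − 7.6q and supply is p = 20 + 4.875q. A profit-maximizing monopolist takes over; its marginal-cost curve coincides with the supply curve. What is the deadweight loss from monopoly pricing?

Competitive equilibrium: 108.9 − 7.6q = 20 + 4.875q → q* = 7.1263, p* = 54.7405.
Marginal revenue: MR = 108.9 − 15.2q. Set MR = MC: 108.9 − 15.2q = 20 + 4.875q → q_m = 4.4284.
Price p_m = 108.9 − 7.6·4.4284 = 75.2442; MC(q_m) = 20 + 4.875·4.4284 = 41.5885.
Competitive q* = 7.1263, so Δq = 2.6979; wedge = 75.2442 − 41.5885 = 33.6557.
Deadweight loss = ½ × 2.6979 × 33.6557 = 45.40.

45.40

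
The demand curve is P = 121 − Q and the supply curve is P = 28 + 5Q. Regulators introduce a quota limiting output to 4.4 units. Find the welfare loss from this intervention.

Competitive equilibrium: 121 − Q = 28 + 5Q → Q* = 15.5, P* = 105.5.
At Q = 4.4: demand price = 121 − 1·4.4 = 116.6; supply price = 28 + 5·4.4 = 50.
ΔQ = 15.5 − 4.4 = 11.1; wedge = 116.6 − 50 = 66.6.
The triangle = ½ × 11.1 × 66.6 = 369.63.

369.63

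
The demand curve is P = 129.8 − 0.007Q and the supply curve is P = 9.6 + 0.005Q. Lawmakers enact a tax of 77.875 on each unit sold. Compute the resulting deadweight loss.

252688.15

Competitive equilibrium: 129.8 − 0.007Q = 9.6 + 0.005Q → Q* = 10016.6667, P* = 59.6833.
With the tax, the buyer price exceeds the seller price by 77.875: (129.8 − 0.007Q) − (9.6 + 0.005Q) = 77.875 → Q' = 3527.0833.
ΔQ = 10016.6667 − 3527.0833 = 6489.5834; the wedge equals the tax, 77.875.
DWL = ½ × 6489.5834 × 77.875 = 252688.15.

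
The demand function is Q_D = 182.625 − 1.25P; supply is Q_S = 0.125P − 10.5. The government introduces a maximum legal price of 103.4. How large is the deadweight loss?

94.40

In inverse form: demand P = 146.1 − 0.8Q, supply P = 84 + 8Q.
Competitive equilibrium: 146.1 − 0.8Q = 84 + 8Q → Q* = 7.0568, P* = 140.4545.
At the ceiling P = 103.4, quantity supplied = (103.4 − 84)/8 = 2.425.
Willingness to pay at Q' = 2.425: 146.1 − 0.8·2.425 = 144.16.
ΔQ = 7.0568 − 2.425 = 4.6318; wedge = 144.16 − 103.4 = 40.76.
DWL = ½ × 4.6318 × 40.76 = 94.40.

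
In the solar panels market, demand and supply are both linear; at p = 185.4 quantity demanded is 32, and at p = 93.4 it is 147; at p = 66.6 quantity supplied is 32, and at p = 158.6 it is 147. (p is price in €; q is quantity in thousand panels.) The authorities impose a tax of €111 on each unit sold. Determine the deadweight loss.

Demand slope = (93.4 − 185.4)/(147 − 32) = −0.8, so p = 211 − 0.8q.
Supply slope = (158.6 − 66.6)/(147 − 32) = 0.8, so p = 41 + 0.8q.
Competitive equilibrium: 211 − 0.8q = 41 + 0.8q → q* = 106.25, p* = 126.
With the tax, the buyer price exceeds the seller price by 111: (211 − 0.8q) − (41 + 0.8q) = 111 → q' = 36.875.
Δq = 106.25 − 36.875 = 69.375; the wedge equals the tax, 111.
Welfare loss = ½ × 69.375 × 111 = €3850.31 thousand.

€3850.31 thousand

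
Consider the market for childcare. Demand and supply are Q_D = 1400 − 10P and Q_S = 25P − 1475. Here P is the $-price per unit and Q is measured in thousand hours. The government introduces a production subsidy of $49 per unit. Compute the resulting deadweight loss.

In inverse form: demand P = 140 − 0.1Q, supply P = 59 + 0.04Q.
Competitive equilibrium: 140 − 0.1Q = 59 + 0.04Q → Q* = 578.5714, P* = 82.1429.
The subsidy lowers effective supply by 49: P = 10 + 0.04Q.
New quantity: 140 − 0.1Q = 10 + 0.04Q → Q' = 928.5714.
Overproduction ΔQ = 928.5714 − 578.5714 = 350; wedge = subsidy = 49.
Welfare loss = ½ × 350 × 49 = $8575 thousand.

$8575 thousand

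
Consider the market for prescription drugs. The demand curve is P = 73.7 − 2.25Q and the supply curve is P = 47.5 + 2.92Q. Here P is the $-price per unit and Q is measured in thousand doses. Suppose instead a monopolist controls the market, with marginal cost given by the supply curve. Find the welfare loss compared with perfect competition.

$6.10 thousand

Competitive equilibrium: 73.7 − 2.25Q = 47.5 + 2.92Q → Q* = 5.0677, P* = 62.2977.
Marginal revenue: MR = 73.7 − 4.5Q. Set MR = MC: 73.7 − 4.5Q = 47.5 + 2.92Q → Q_m = 3.531.
Price P_m = 73.7 − 2.25·3.531 = 65.7553; MC(Q_m) = 47.5 + 2.92·3.531 = 57.8105.
Competitive Q* = 5.0677, so ΔQ = 1.5367; wedge = 65.7553 − 57.8105 = 7.9448.
Deadweight loss = ½ × 1.5367 × 7.9448 = $6.10 thousand.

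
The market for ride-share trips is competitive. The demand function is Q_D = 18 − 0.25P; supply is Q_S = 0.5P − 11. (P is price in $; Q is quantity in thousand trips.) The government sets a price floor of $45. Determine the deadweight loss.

$7.52 thousand

In inverse form: demand P = 72 − 4Q, supply P = 22 + 2Q.
Competitive equilibrium: 72 − 4Q = 22 + 2Q → Q* = 8.3333, P* = 38.6667.
At the floor P = 45, quantity demanded = (72 − 45)/4 = 6.75.
Sellers' marginal cost at Q' = 6.75: 22 + 2·6.75 = 35.5.
ΔQ = 8.3333 − 6.75 = 1.5833; wedge = 45 − 35.5 = 9.5.
Welfare loss = ½ × 1.5833 × 9.5 = $7.52 thousand.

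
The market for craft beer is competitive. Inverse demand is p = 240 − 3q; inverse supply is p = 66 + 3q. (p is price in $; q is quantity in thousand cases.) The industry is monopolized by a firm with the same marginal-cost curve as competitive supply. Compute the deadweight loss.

$280.33 thousand

Competitive equilibrium: 240 − 3q = 66 + 3q → q* = 29, p* = 153.
Marginal revenue: MR = 240 − 6q. Set MR = MC: 240 − 6q = 66 + 3q → q_m = 19.33333.
Price p_m = 240 − 3·19.33333 = 182.00001; MC(q_m) = 66 + 3·19.33333 = 123.99999.
Competitive q* = 29, so Δq = 9.66667; wedge = 182.00001 − 123.99999 = 58.00002.
The triangle = ½ × 9.66667 × 58.00002 = $280.33 thousand.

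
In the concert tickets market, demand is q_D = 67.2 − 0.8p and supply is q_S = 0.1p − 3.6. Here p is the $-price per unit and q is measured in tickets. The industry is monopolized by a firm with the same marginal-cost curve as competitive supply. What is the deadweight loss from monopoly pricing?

In inverse form: demand p = 84 − 1.25q, supply p = 36 + 10q.
Competitive equilibrium: 84 − 1.25q = 36 + 10q → q* = 4.2667, p* = 78.6667.
Marginal revenue: MR = 84 − 2.5q. Set MR = MC: 84 − 2.5q = 36 + 10q → q_m = 3.84.
Price p_m = 84 − 1.25·3.84 = 79.2; MC(q_m) = 36 + 10·3.84 = 74.4.
Competitive q* = 4.2667, so Δq = 0.4267; wedge = 79.2 − 74.4 = 4.8.
Welfare loss = ½ × 0.4267 × 4.8 = $1.024.

$1.024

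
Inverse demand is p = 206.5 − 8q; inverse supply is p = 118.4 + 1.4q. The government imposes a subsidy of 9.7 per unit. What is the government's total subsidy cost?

100.92

Competitive equilibrium: 206.5 − 8q = 118.4 + 1.4q → q* = 9.3723, p* = 131.5213.
The subsidy lowers effective supply by 9.7: p = 108.7 + 1.4q.
New quantity: 206.5 − 8q = 108.7 + 1.4q → q' = 10.4043.
Total subsidy cost = 9.7 × 10.4043 = 100.92.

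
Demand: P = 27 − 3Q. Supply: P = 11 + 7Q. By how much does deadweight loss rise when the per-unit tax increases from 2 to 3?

Competitive equilibrium: 27 − 3Q = 11 + 7Q → Q* = 1.6, P* = 22.2.
For a per-unit tax t: ΔQ = t/10, so DWL = ½·t·(t/10) = t²/20.
At t = 2: DWL = 0.2. At t = 3: DWL = 0.45.
Increase = 0.45 − 0.2 = 0.25.

0.25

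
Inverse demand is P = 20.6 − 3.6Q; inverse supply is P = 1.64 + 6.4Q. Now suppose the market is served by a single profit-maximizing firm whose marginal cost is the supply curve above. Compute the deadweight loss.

1.26

Competitive equilibrium: 20.6 − 3.6Q = 1.64 + 6.4Q → Q* = 1.896, P* = 13.7744.
Marginal revenue: MR = 20.6 − 7.2Q. Set MR = MC: 20.6 − 7.2Q = 1.64 + 6.4Q → Q_m = 1.3941.
Price P_m = 20.6 − 3.6·1.3941 = 15.5812; MC(Q_m) = 1.64 + 6.4·1.3941 = 10.5622.
Competitive Q* = 1.896, so ΔQ = 0.5019; wedge = 15.5812 − 10.5622 = 5.019.
The triangle = ½ × 0.5019 × 5.019 = 1.26.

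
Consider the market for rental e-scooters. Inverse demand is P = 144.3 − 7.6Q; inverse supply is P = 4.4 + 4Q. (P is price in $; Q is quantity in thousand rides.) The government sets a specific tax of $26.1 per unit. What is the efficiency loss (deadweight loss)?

$29.36 thousand

Competitive equilibrium: 144.3 − 7.6Q = 4.4 + 4Q → Q* = 12.0603, P* = 52.6414.
With the tax, the buyer price exceeds the seller price by 26.1: (144.3 − 7.6Q) − (4.4 + 4Q) = 26.1 → Q' = 9.8103.
ΔQ = 12.0603 − 9.8103 = 2.25; the wedge equals the tax, 26.1.
DWL = ½ × 2.25 × 26.1 = $29.36 thousand.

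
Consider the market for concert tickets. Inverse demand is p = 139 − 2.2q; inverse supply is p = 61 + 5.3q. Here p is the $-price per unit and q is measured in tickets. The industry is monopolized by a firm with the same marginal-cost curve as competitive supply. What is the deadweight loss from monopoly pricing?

Competitive equilibrium: 139 − 2.2q = 61 + 5.3q → q* = 10.4, p* = 116.12.
Marginal revenue: MR = 139 − 4.4q. Set MR = MC: 139 − 4.4q = 61 + 5.3q → q_m = 8.0412.
Price p_m = 139 − 2.2·8.0412 = 121.3094; MC(q_m) = 61 + 5.3·8.0412 = 103.6184.
Competitive q* = 10.4, so Δq = 2.3588; wedge = 121.3094 − 103.6184 = 17.691.
DWL = ½ × 2.3588 × 17.691 = $20.86.

$20.86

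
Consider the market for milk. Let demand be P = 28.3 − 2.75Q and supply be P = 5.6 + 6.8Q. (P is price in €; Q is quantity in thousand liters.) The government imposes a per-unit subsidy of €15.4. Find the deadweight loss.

€12.42 thousand

Competitive equilibrium: 28.3 − 2.75Q = 5.6 + 6.8Q → Q* = 2.377, P* = 21.7634.
The subsidy lowers effective supply by 15.4: P = 6.8Q − 9.8.
New quantity: 28.3 − 2.75Q = 6.8Q − 9.8 → Q' = 3.9895.
Overproduction ΔQ = 3.9895 − 2.377 = 1.6125; wedge = subsidy = 15.4.
Welfare loss = ½ × 1.6125 × 15.4 = €12.42 thousand.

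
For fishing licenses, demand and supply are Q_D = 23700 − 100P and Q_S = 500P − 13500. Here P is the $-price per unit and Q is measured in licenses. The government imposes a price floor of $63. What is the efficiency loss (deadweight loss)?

In inverse form: demand P = 237 − 0.01Q, supply P = 27 + 0.002Q.
Competitive equilibrium: 237 − 0.01Q = 27 + 0.002Q → Q* = 17500, P* = 62.
At the floor P = 63, quantity demanded = (237 − 63)/0.01 = 17400.
Sellers' marginal cost at Q' = 17400: 27 + 0.002·17400 = 61.8.
ΔQ = 17500 − 17400 = 100; wedge = 63 − 61.8 = 1.2.
DWL = ½ × 100 × 1.2 = $60.

$60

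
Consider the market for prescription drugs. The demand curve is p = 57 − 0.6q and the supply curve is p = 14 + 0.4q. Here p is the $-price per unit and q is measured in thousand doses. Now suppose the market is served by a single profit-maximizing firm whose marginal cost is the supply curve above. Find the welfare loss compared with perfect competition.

Competitive equilibrium: 57 − 0.6q = 14 + 0.4q → q* = 43, p* = 31.2.
Marginal revenue: MR = 57 − 1.2q. Set MR = MC: 57 − 1.2q = 14 + 0.4q → q_m = 26.875.
Price p_m = 57 − 0.6·26.875 = 40.875; MC(q_m) = 14 + 0.4·26.875 = 24.75.
Competitive q* = 43, so Δq = 16.125; wedge = 40.875 − 24.75 = 16.125.
Welfare loss = ½ × 16.125 × 16.125 = $130.01 thousand.

$130.01 thousand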